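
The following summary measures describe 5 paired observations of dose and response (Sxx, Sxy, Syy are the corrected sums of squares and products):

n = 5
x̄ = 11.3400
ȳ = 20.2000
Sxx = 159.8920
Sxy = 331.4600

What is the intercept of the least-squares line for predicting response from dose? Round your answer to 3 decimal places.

-3.308

b = Sxy/Sxx = 331.46/159.892 = 2.073024
a = ȳ − b·x̄ = 20.2 − 2.073024·11.34 = -3.308095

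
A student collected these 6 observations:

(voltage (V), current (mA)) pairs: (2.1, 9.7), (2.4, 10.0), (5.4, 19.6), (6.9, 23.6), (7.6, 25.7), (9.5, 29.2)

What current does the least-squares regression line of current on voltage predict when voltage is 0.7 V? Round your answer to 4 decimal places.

n = 6, Σx = 33.9, Σy = 117.8, Σxy = 785.77, Σx² = 234.95
Sxx = Σx² − (Σx)²/n = 234.95 − 191.535 = 43.415
Sxy = Σxy − (Σx)(Σy)/n = 785.77 − 665.57 = 120.2
b = Sxy/Sxx = 120.2/43.415 = 2.768628
a = ȳ − b·x̄ = 19.633333 − 2.768628·5.65 = 3.990583
ŷ(0.7) = a + b·0.7 = 3.990583 + 2.768628·0.7 = 5.928623

5.9286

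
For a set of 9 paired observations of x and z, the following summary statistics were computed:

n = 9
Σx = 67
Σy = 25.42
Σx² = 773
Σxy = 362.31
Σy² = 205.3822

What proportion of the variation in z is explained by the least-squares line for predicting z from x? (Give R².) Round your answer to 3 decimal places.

0.818

Sxx = Σx² − (Σx)²/n = 773 − 498.777778 = 274.222222
Sxy = Σxy − (Σx)(Σy)/n = 362.31 − 189.237778 = 173.072222
Syy = Σy² − (Σy)²/n = 205.3822 − 71.797378 = 133.584822
R² = Sxy²/(Sxx·Syy) = (173.072222)²/(274.222222·133.584822) = 0.817702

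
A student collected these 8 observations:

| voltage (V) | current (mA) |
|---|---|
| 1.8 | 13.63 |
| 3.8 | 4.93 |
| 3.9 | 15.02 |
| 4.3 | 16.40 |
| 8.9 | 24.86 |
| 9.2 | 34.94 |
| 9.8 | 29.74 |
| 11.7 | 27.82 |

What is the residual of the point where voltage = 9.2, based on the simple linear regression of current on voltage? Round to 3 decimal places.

n = 8, Σx = 53.4, Σy = 167.34, Σxy = 1332.014, Σx² = 448.16
Sxx = Σx² − (Σx)²/n = 448.16 − 356.445 = 91.715
Sxy = Σxy − (Σx)(Σy)/n = 1332.014 − 1116.9945 = 215.0195
b = Sxy/Sxx = 215.0195/91.715 = 2.344431
a = ȳ − b·x̄ = 20.9175 − 2.344431·6.675 = 5.268422
ŷ(9.2) = 5.268422 + 2.344431·9.2 = 26.837189
residual = y − ŷ = 34.94 − 26.837189 = 8.102811

8.103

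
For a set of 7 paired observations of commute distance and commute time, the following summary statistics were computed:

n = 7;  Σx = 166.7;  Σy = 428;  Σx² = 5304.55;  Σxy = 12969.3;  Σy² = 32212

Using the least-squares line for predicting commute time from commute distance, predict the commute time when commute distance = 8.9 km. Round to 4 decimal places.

Sxx = Σx² − (Σx)²/n = 5304.55 − 3969.841429 = 1334.708571
Sxy = Σxy − (Σx)(Σy)/n = 12969.3 − 10192.514286 = 2776.785714
b = Sxy/Sxx = 2776.785714/1334.708571 = 2.080443
a = ȳ − b·x̄ = 61.142857 − 2.080443·23.814286 = 11.598582
ŷ(8.9) = a + b·8.9 = 11.598582 + 2.080443·8.9 = 30.114529

30.1145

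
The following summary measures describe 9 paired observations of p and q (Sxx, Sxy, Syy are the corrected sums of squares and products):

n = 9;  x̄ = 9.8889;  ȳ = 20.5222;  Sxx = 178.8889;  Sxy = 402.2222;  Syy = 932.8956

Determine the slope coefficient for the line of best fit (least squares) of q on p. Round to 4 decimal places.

b = Sxy/Sxx = 402.2222/178.8889 = 2.248447

2.2484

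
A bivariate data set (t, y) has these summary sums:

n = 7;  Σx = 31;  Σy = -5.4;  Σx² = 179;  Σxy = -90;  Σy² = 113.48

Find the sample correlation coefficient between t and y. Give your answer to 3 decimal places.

-0.979

Sxx = Σx² − (Σx)²/n = 179 − 137.285714 = 41.714286
Sxy = Σxy − (Σx)(Σy)/n = -90 − (-23.914286) = -66.085714
Syy = Σy² − (Σy)²/n = 113.48 − 4.165714 = 109.314286
r = Sxy/√(Sxx·Syy) = -66.085714/√(4559.967347) = -66.085714/67.527530 = -0.978648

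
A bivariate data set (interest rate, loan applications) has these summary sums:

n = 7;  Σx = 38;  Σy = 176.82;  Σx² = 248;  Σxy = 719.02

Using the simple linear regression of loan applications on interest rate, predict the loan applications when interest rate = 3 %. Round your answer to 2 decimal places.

Sxx = Σx² − (Σx)²/n = 248 − 206.285714 = 41.714286
Sxy = Σxy − (Σx)(Σy)/n = 719.02 − 959.88 = -240.86
b = Sxy/Sxx = -240.86/41.714286 = -5.774041
a = ȳ − b·x̄ = 25.26 − (-5.774041)·5.428571 = 56.604795
ŷ(3) = a + b·3 = 56.604795 + (-5.774041)·3 = 39.282671

39.28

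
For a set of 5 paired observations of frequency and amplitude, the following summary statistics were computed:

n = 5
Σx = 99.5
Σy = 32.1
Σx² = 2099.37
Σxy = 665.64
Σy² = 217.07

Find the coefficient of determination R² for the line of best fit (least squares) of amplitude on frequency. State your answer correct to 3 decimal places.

Sxx = Σx² − (Σx)²/n = 2099.37 − 1980.05 = 119.32
Sxy = Σxy − (Σx)(Σy)/n = 665.64 − 638.79 = 26.85
Syy = Σy² − (Σy)²/n = 217.07 − 206.082 = 10.988
R² = Sxy²/(Sxx·Syy) = (26.85)²/(119.32·10.988) = 0.549866

0.550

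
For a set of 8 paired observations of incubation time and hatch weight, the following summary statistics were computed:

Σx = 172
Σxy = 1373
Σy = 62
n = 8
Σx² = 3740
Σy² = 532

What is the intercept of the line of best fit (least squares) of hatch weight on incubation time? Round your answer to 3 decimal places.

Sxx = Σx² − (Σx)²/n = 3740 − 3698 = 42
Sxy = Σxy − (Σx)(Σy)/n = 1373 − 1333 = 40
b = Sxy/Sxx = 40/42 = 0.952381
a = ȳ − b·x̄ = 7.75 − 0.952381·21.5 = -12.726190

-12.726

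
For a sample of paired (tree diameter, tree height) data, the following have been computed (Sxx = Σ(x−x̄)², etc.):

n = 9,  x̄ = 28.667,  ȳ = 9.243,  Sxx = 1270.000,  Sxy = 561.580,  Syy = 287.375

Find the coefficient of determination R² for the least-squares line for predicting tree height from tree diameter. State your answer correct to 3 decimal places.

R² = Sxy²/(Sxx·Syy) = (561.58)²/(1270·287.375) = 0.864113

0.864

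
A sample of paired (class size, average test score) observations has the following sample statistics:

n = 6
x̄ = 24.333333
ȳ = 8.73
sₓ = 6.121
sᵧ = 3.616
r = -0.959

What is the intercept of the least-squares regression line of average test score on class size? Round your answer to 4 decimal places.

22.5156

b = r · sᵧ/sₓ = -0.959 · 3.616/6.121 = -0.566532
a = ȳ − b·x̄ = 8.73 − (-0.566532)·24.333333 = 22.515618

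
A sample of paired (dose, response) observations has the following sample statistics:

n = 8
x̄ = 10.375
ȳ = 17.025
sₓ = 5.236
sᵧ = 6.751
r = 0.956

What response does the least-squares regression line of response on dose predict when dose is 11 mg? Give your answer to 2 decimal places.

17.80

b = r · sᵧ/sₓ = 0.956 · 6.751/5.236 = 1.232612
a = ȳ − b·x̄ = 17.025 − 1.232612·10.375 = 4.236651
ŷ(11) = a + b·11 = 4.236651 + 1.232612·11 = 17.795382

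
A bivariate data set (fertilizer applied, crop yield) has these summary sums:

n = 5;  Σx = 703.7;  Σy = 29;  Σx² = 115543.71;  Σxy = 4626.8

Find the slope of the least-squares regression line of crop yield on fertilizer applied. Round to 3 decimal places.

0.033

Sxx = Σx² − (Σx)²/n = 115543.71 − 99038.738 = 16504.972
Sxy = Σxy − (Σx)(Σy)/n = 4626.8 − 4081.46 = 545.34
b = Sxy/Sxx = 545.34/16504.972 = 0.033041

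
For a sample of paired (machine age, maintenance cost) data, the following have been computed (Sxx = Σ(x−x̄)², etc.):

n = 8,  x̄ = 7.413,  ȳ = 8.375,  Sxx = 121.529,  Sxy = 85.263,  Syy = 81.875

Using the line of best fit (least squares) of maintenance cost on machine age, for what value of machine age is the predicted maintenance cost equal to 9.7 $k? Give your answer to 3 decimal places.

b = Sxy/Sxx = 85.263/121.529 = 0.701586
a = ȳ − b·x̄ = 8.375 − 0.701586·7.413 = 3.174146
Set a + b·x = 9.7: x = (9.7 − 3.174146) / 0.701586 = 9.301579

9.302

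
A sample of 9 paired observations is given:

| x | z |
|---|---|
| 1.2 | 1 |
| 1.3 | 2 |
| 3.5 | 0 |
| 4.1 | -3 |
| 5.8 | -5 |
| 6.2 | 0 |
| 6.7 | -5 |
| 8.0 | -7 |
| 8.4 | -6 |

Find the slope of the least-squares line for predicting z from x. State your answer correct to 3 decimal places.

n = 9, Σx = 45.2, Σy = -23, Σxy = -177.4, Σx² = 283.72
Sxx = Σx² − (Σx)²/n = 283.72 − 227.004444 = 56.715556
Sxy = Σxy − (Σx)(Σy)/n = -177.4 − (-115.511111) = -61.888889
b = Sxy/Sxx = -61.888889/56.715556 = -1.091215

-1.091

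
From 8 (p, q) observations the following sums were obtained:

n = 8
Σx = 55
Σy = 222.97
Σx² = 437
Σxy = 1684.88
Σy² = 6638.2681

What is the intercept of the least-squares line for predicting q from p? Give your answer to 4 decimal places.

Sxx = Σx² − (Σx)²/n = 437 − 378.125 = 58.875
Sxy = Σxy − (Σx)(Σy)/n = 1684.88 − 1532.91875 = 151.96125
b = Sxy/Sxx = 151.96125/58.875 = 2.581083
a = ȳ − b·x̄ = 27.87125 − 2.581083·6.875 = 10.126306

10.1263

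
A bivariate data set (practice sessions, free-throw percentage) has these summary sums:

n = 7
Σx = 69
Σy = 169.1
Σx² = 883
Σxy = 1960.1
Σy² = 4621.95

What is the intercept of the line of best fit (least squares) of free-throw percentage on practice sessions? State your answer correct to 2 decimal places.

9.91

Sxx = Σx² − (Σx)²/n = 883 − 680.142857 = 202.857143
Sxy = Σxy − (Σx)(Σy)/n = 1960.1 − 1666.842857 = 293.257143
b = Sxy/Sxx = 293.257143/202.857143 = 1.445634
a = ȳ − b·x̄ = 24.157143 − 1.445634·9.857143 = 9.907324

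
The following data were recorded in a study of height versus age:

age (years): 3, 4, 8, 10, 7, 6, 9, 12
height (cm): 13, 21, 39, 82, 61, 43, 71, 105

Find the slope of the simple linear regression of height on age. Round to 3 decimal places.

n = 8, Σx = 59, Σy = 435, Σxy = 3839, Σx² = 499
Sxx = Σx² − (Σx)²/n = 499 − 435.125 = 63.875
Sxy = Σxy − (Σx)(Σy)/n = 3839 − 3208.125 = 630.875
b = Sxy/Sxx = 630.875/63.875 = 9.876712

9.877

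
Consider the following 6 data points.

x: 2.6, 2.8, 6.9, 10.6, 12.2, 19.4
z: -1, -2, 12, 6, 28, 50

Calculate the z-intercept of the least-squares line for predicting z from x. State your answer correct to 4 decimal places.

-11.3447

n = 6, Σx = 54.5, Σy = 93, Σxy = 1449.8, Σx² = 699.77
Sxx = Σx² − (Σx)²/n = 699.77 − 495.041667 = 204.728333
Sxy = Σxy − (Σx)(Σy)/n = 1449.8 − 844.75 = 605.05
b = Sxy/Sxx = 605.05/204.728333 = 2.955380
a = ȳ − b·x̄ = 15.5 − 2.955380·9.083333 = -11.344701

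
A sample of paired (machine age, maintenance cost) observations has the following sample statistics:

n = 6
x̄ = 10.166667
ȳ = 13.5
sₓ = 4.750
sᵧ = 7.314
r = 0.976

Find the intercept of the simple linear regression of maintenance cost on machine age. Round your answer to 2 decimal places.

-1.78

b = r · sᵧ/sₓ = 0.976 · 7.314/4.75 = 1.502835
a = ȳ − b·x̄ = 13.5 − 1.502835·10.166667 = -1.778818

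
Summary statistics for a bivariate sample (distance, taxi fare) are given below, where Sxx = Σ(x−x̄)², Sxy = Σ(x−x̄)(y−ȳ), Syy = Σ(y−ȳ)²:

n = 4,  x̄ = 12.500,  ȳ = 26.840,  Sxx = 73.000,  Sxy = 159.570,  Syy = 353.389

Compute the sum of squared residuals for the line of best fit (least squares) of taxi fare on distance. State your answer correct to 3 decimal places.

b = Sxy/Sxx = 159.57/73 = 2.185890
SSE = Syy − b·Sxy = 353.389 − 2.185890·159.57 = 4.586467

4.586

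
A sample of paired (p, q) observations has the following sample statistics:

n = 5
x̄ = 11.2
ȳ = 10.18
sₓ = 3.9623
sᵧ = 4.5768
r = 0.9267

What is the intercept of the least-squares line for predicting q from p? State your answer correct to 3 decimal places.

-1.809

b = r · sᵧ/sₓ = 0.9267 · 4.5768/3.9623 = 1.070419
a = ȳ − b·x̄ = 10.18 − 1.070419·11.2 = -1.808691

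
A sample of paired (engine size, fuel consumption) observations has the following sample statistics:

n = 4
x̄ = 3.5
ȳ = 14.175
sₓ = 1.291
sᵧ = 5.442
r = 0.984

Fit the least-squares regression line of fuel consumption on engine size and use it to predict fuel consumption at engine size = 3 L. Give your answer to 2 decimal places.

b = r · sᵧ/sₓ = 0.984 · 5.442/1.291 = 4.147892
a = ȳ − b·x̄ = 14.175 − 4.147892·3.5 = -0.342620
ŷ(3) = a + b·3 = -0.342620 + 4.147892·3 = 12.101054

12.10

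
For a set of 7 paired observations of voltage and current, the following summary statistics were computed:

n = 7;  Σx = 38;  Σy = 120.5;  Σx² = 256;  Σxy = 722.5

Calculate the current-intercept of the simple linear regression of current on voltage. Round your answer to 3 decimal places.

Sxx = Σx² − (Σx)²/n = 256 − 206.285714 = 49.714286
Sxy = Σxy − (Σx)(Σy)/n = 722.5 − 654.142857 = 68.357143
b = Sxy/Sxx = 68.357143/49.714286 = 1.375
a = ȳ − b·x̄ = 17.214286 − 1.375·5.428571 = 9.75

9.750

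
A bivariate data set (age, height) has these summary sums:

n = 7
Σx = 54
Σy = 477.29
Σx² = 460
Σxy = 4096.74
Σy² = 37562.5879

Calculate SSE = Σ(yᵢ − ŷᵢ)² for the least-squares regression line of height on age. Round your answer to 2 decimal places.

1057.24

Sxx = Σx² − (Σx)²/n = 460 − 416.571429 = 43.428571
Sxy = Σxy − (Σx)(Σy)/n = 4096.74 − 3681.951429 = 414.788571
Syy = Σy² − (Σy)²/n = 37562.5879 − 32543.677729 = 5018.910171
b = Sxy/Sxx = 414.788571/43.428571 = 9.551053
SSE = Syy − b·Sxy = 5018.910171 − 9.551053·414.788571 = 1057.242695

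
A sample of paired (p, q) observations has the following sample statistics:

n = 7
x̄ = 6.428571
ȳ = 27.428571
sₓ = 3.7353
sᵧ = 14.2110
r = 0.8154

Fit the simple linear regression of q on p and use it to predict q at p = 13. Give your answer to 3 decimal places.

b = r · sᵧ/sₓ = 0.8154 · 14.211/3.7353 = 3.102200
a = ȳ − b·x̄ = 27.428571 − 3.102200·6.428571 = 7.485855
ŷ(13) = a + b·13 = 7.485855 + 3.102200·13 = 47.814461

47.814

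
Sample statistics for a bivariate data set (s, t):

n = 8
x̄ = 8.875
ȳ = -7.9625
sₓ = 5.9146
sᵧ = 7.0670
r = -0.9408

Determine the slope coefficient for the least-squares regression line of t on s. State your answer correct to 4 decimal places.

b = r · sᵧ/sₓ = -0.9408 · 7.067/5.9146 = -1.124105

-1.1241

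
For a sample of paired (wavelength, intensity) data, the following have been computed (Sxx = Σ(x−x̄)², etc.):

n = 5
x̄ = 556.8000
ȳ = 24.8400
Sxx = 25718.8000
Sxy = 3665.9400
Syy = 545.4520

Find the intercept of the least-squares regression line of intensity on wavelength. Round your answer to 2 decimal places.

-54.53

b = Sxy/Sxx = 3665.94/25718.8 = 0.142539
a = ȳ − b·x̄ = 24.84 − 0.142539·556.8 = -54.525888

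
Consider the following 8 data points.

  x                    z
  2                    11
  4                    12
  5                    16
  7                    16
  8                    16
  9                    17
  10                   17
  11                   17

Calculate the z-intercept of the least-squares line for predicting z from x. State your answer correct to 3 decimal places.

10.515

n = 8, Σx = 56, Σy = 122, Σxy = 900, Σx² = 460
Sxx = Σx² − (Σx)²/n = 460 − 392 = 68
Sxy = Σxy − (Σx)(Σy)/n = 900 − 854 = 46
b = Sxy/Sxx = 46/68 = 0.676471
a = ȳ − b·x̄ = 15.25 − 0.676471·7 = 10.514706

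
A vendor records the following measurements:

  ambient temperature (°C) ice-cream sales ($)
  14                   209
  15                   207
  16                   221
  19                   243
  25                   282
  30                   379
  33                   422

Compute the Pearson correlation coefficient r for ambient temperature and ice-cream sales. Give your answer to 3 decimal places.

0.980

n = 7, Σx = 152, Σy = 1963, Σxy = 46530, Σx² = 3652, Σy² = 595669
Sxx = Σx² − (Σx)²/n = 3652 − 3300.571429 = 351.428571
Sxy = Σxy − (Σx)(Σy)/n = 46530 − 42625.142857 = 3904.857143
Syy = Σy² − (Σy)²/n = 595669 − 550481.285714 = 45187.714286
r = Sxy/√(Sxx·Syy) = 3904.857143/√(15880253.877551) = 3904.857143/3985.003623 = 0.979888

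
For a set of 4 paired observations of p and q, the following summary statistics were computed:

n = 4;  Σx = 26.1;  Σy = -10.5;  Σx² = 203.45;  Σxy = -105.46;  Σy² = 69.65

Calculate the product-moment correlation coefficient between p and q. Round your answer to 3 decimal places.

Sxx = Σx² − (Σx)²/n = 203.45 − 170.3025 = 33.1475
Sxy = Σxy − (Σx)(Σy)/n = -105.46 − (-68.5125) = -36.9475
Syy = Σy² − (Σy)²/n = 69.65 − 27.5625 = 42.0875
r = Sxy/√(Sxx·Syy) = -36.9475/√(1395.095406) = -36.9475/37.350976 = -0.989198

-0.989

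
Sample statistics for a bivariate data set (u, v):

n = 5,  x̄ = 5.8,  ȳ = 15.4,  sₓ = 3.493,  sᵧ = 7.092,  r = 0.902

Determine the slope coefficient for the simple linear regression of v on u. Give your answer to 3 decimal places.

1.831

b = r · sᵧ/sₓ = 0.902 · 7.092/3.493 = 1.831372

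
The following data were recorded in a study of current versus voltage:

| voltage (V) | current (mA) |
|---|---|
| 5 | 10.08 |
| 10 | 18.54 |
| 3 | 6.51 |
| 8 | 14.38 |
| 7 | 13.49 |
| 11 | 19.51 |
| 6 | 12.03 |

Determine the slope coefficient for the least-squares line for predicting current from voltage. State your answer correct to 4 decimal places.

n = 7, Σx = 50, Σy = 94.54, Σxy = 751.59, Σx² = 404
Sxx = Σx² − (Σx)²/n = 404 − 357.142857 = 46.857143
Sxy = Σxy − (Σx)(Σy)/n = 751.59 − 675.285714 = 76.304286
b = Sxy/Sxx = 76.304286/46.857143 = 1.628445

1.6284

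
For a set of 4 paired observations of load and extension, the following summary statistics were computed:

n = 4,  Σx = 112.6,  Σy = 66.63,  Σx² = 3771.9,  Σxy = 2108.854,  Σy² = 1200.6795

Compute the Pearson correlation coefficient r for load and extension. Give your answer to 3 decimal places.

Sxx = Σx² − (Σx)²/n = 3771.9 − 3169.69 = 602.21
Sxy = Σxy − (Σx)(Σy)/n = 2108.854 − 1875.6345 = 233.2195
Syy = Σy² − (Σy)²/n = 1200.6795 − 1109.889225 = 90.790275
r = Sxy/√(Sxx·Syy) = 233.2195/√(54674.811508) = 233.2195/233.826456 = 0.997404

0.997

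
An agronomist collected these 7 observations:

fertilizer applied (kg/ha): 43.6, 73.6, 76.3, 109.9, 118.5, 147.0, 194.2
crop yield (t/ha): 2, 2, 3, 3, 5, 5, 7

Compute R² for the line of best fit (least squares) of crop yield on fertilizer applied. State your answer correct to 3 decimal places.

n = 7, Σx = 763.1, Σy = 27, Σxy = 3479.9, Σx² = 98582.51, Σy² = 125
Sxx = Σx² − (Σx)²/n = 98582.51 − 83188.801429 = 15393.708571
Sxy = Σxy − (Σx)(Σy)/n = 3479.9 − 2943.385714 = 536.514286
Syy = Σy² − (Σy)²/n = 125 − 104.142857 = 20.857143
R² = Sxy²/(Sxx·Syy) = (536.514286)²/(15393.708571·20.857143) = 0.896529

0.897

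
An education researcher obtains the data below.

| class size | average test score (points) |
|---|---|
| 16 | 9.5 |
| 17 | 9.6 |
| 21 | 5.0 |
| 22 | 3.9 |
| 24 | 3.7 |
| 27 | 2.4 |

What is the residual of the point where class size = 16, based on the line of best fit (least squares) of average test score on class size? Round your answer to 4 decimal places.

n = 6, Σx = 127, Σy = 34.1, Σxy = 659.6, Σx² = 2775
Sxx = Σx² − (Σx)²/n = 2775 − 2688.166667 = 86.833333
Sxy = Σxy − (Σx)(Σy)/n = 659.6 − 721.783333 = -62.183333
b = Sxy/Sxx = -62.183333/86.833333 = -0.716123
a = ȳ − b·x̄ = 5.683333 − (-0.716123)·21.166667 = 20.841267
ŷ(16) = 20.841267 + (-0.716123)·16 = 9.383301
residual = y − ŷ = 9.5 − 9.383301 = 0.116699

0.1167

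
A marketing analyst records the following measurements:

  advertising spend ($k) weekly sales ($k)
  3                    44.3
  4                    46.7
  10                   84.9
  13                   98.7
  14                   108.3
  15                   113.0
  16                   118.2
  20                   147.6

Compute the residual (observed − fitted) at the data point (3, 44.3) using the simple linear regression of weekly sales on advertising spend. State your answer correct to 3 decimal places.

n = 8, Σx = 95, Σy = 761.7, Σxy = 10506.2, Σx² = 1371
Sxx = Σx² − (Σx)²/n = 1371 − 1128.125 = 242.875
Sxy = Σxy − (Σx)(Σy)/n = 10506.2 − 9045.1875 = 1461.0125
b = Sxy/Sxx = 1461.0125/242.875 = 6.015492
a = ȳ − b·x̄ = 95.2125 − 6.015492·11.875 = 23.778538
ŷ(3) = 23.778538 + 6.015492·3 = 41.825013
residual = y − ŷ = 44.3 − 41.825013 = 2.474987

2.475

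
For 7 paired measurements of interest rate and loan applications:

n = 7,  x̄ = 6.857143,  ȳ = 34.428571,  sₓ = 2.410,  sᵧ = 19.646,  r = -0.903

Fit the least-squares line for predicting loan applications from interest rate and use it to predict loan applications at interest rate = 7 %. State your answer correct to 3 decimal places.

b = r · sᵧ/sₓ = -0.903 · 19.646/2.41 = -7.361136
a = ȳ − b·x̄ = 34.428571 − (-7.361136)·6.857143 = 84.904934
ŷ(7) = a + b·7 = 84.904934 + (-7.361136)·7 = 33.376981

33.377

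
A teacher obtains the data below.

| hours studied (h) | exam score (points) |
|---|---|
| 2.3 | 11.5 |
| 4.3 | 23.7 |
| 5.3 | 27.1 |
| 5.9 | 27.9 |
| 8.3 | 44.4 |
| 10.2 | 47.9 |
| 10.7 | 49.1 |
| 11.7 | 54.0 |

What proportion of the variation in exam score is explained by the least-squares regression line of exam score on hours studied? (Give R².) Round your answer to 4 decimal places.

n = 8, Σx = 58.7, Σy = 285.6, Σxy = 2450.87, Σx² = 510.99, Σy² = 11799.34
Sxx = Σx² − (Σx)²/n = 510.99 − 430.71125 = 80.27875
Sxy = Σxy − (Σx)(Σy)/n = 2450.87 − 2095.59 = 355.28
Syy = Σy² − (Σy)²/n = 11799.34 − 10195.92 = 1603.42
R² = Sxy²/(Sxx·Syy) = (355.28)²/(80.27875·1603.42) = 0.980604

0.9806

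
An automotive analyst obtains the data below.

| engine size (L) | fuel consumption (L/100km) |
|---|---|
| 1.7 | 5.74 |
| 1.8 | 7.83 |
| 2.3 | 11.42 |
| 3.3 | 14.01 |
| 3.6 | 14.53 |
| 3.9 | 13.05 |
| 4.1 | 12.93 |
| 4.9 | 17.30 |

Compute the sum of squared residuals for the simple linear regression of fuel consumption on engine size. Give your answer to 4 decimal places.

16.4415

n = 8, Σx = 25.6, Σy = 96.81, Σxy = 337.337, Σx² = 91.3, Σy² = 1268.8513
Sxx = Σx² − (Σx)²/n = 91.3 − 81.92 = 9.38
Sxy = Σxy − (Σx)(Σy)/n = 337.337 − 309.792 = 27.545
Syy = Σy² − (Σy)²/n = 1268.8513 − 1171.522013 = 97.329288
b = Sxy/Sxx = 27.545/9.38 = 2.936567
SSE = Syy − b·Sxy = 97.329288 − 2.936567·27.545 = 16.441545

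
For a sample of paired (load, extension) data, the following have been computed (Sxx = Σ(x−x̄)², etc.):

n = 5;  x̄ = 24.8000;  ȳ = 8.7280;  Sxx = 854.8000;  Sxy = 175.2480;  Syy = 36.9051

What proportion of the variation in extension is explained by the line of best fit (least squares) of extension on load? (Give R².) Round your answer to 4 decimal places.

0.9735

R² = Sxy²/(Sxx·Syy) = (175.248)²/(854.8·36.9051) = 0.973543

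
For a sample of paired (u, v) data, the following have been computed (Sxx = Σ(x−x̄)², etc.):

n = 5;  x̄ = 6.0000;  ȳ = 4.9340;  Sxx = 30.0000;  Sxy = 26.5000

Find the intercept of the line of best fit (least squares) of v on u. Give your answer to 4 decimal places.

-0.3660

b = Sxy/Sxx = 26.5/30 = 0.883333
a = ȳ − b·x̄ = 4.934 − 0.883333·6 = -0.366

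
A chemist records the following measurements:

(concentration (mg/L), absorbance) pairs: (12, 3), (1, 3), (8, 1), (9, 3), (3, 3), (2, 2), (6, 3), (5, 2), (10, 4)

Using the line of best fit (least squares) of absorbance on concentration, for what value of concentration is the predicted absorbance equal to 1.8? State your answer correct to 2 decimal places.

-11.45

n = 9, Σx = 56, Σy = 24, Σxy = 155, Σx² = 464
Sxx = Σx² − (Σx)²/n = 464 − 348.444444 = 115.555556
Sxy = Σxy − (Σx)(Σy)/n = 155 − 149.333333 = 5.666667
b = Sxy/Sxx = 5.666667/115.555556 = 0.049038
a = ȳ − b·x̄ = 2.666667 − 0.049038·6.222222 = 2.361538
Set a + b·x = 1.8: x = (1.8 − 2.361538) / 0.049038 = -11.450980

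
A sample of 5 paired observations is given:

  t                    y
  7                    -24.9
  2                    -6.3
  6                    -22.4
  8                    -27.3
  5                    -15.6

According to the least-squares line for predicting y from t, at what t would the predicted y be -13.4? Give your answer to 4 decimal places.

3.9819

n = 5, Σx = 28, Σy = -96.5, Σxy = -617.7, Σx² = 178
Sxx = Σx² − (Σx)²/n = 178 − 156.8 = 21.2
Sxy = Σxy − (Σx)(Σy)/n = -617.7 − (-540.4) = -77.3
b = Sxy/Sxx = -77.3/21.2 = -3.646226
a = ȳ − b·x̄ = -19.3 − (-3.646226)·5.6 = 1.118868
Set a + b·x = -13.4: x = (-13.4 − 1.118868) / (-3.646226) = 3.981889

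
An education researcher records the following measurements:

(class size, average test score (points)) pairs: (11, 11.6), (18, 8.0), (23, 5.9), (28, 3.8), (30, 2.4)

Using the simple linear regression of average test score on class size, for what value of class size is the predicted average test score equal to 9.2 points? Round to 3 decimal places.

15.906

n = 5, Σx = 110, Σy = 31.7, Σxy = 585.7, Σx² = 2658
Sxx = Σx² − (Σx)²/n = 2658 − 2420 = 238
Sxy = Σxy − (Σx)(Σy)/n = 585.7 − 697.4 = -111.7
b = Sxy/Sxx = -111.7/238 = -0.469328
a = ȳ − b·x̄ = 6.34 − (-0.469328)·22 = 16.665210
Set a + b·x = 9.2: x = (9.2 − 16.665210) / (-0.469328) = 15.906177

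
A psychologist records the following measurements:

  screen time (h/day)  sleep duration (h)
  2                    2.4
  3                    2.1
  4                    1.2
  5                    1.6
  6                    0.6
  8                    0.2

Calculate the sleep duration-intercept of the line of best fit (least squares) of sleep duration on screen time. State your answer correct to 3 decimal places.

3.090

n = 6, Σx = 28, Σy = 8.1, Σxy = 29.1, Σx² = 154
Sxx = Σx² − (Σx)²/n = 154 − 130.666667 = 23.333333
Sxy = Σxy − (Σx)(Σy)/n = 29.1 − 37.8 = -8.7
b = Sxy/Sxx = -8.7/23.333333 = -0.372857
a = ȳ − b·x̄ = 1.35 − (-0.372857)·4.666667 = 3.09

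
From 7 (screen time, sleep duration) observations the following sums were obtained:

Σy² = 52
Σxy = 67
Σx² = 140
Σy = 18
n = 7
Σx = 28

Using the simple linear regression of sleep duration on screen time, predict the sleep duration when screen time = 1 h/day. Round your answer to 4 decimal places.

3.1071

Sxx = Σx² − (Σx)²/n = 140 − 112 = 28
Sxy = Σxy − (Σx)(Σy)/n = 67 − 72 = -5
b = Sxy/Sxx = -5/28 = -0.178571
a = ȳ − b·x̄ = 2.571429 − (-0.178571)·4 = 3.285714
ŷ(1) = a + b·1 = 3.285714 + (-0.178571)·1 = 3.107143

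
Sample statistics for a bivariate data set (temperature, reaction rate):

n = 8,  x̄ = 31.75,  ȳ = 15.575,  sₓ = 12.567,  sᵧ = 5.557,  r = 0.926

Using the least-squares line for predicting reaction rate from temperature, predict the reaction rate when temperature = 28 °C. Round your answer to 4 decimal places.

b = r · sᵧ/sₓ = 0.926 · 5.557/12.567 = 0.409468
a = ȳ − b·x̄ = 15.575 − 0.409468·31.75 = 2.574397
ŷ(28) = a + b·28 = 2.574397 + 0.409468·28 = 14.039496

14.0395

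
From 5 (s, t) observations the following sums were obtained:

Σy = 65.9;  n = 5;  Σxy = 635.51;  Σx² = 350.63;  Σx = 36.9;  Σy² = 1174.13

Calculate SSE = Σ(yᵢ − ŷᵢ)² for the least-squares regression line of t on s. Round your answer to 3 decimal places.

21.420

Sxx = Σx² − (Σx)²/n = 350.63 − 272.322 = 78.308
Sxy = Σxy − (Σx)(Σy)/n = 635.51 − 486.342 = 149.168
Syy = Σy² − (Σy)²/n = 1174.13 − 868.562 = 305.568
b = Sxy/Sxx = 149.168/78.308 = 1.904888
SSE = Syy − b·Sxy = 305.568 − 1.904888·149.168 = 21.419609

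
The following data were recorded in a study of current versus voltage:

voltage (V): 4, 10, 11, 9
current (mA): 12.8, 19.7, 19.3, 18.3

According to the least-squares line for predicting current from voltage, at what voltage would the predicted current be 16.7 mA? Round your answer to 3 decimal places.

n = 4, Σx = 34, Σy = 70.1, Σxy = 625.2, Σx² = 318
Sxx = Σx² − (Σx)²/n = 318 − 289 = 29
Sxy = Σxy − (Σx)(Σy)/n = 625.2 − 595.85 = 29.35
b = Sxy/Sxx = 29.35/29 = 1.012069
a = ȳ − b·x̄ = 17.525 − 1.012069·8.5 = 8.922414
Set a + b·x = 16.7: x = (16.7 − 8.922414) / 1.012069 = 7.684838

7.685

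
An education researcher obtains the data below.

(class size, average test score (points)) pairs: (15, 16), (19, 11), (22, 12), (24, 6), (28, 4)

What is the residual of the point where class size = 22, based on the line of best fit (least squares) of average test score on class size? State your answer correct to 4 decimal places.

n = 5, Σx = 108, Σy = 49, Σxy = 969, Σx² = 2430
Sxx = Σx² − (Σx)²/n = 2430 − 2332.8 = 97.2
Sxy = Σxy − (Σx)(Σy)/n = 969 − 1058.4 = -89.4
b = Sxy/Sxx = -89.4/97.2 = -0.919753
a = ȳ − b·x̄ = 9.8 − (-0.919753)·21.6 = 29.666667
ŷ(22) = 29.666667 + (-0.919753)·22 = 9.432099
residual = y − ŷ = 12 − 9.432099 = 2.567901

2.5679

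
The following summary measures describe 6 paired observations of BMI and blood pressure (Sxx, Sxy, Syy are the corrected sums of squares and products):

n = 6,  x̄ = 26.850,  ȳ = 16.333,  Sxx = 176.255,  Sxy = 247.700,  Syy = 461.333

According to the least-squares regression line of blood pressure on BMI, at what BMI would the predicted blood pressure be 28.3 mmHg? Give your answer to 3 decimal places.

35.365

b = Sxy/Sxx = 247.7/176.255 = 1.405350
a = ȳ − b·x̄ = 16.333 − 1.405350·26.85 = -21.400653
Set a + b·x = 28.3: x = (28.3 − (-21.400653)) / 1.405350 = 35.365315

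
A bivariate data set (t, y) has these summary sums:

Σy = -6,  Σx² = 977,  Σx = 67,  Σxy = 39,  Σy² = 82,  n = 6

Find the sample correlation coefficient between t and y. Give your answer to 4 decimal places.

0.8038

Sxx = Σx² − (Σx)²/n = 977 − 748.166667 = 228.833333
Sxy = Σxy − (Σx)(Σy)/n = 39 − (-67) = 106
Syy = Σy² − (Σy)²/n = 82 − 6 = 76
r = Sxy/√(Sxx·Syy) = 106/√(17391.333333) = 106/131.876205 = 0.803784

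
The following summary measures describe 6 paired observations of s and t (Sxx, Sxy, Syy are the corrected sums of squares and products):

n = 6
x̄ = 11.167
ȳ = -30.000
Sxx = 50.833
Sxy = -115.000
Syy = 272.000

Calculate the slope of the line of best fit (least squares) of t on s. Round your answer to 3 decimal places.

-2.262

b = Sxy/Sxx = -115/50.833 = -2.262310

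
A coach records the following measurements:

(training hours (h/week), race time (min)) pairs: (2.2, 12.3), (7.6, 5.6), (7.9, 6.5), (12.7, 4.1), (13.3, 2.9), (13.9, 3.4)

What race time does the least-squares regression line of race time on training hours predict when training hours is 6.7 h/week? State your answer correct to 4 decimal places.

7.9086

n = 6, Σx = 57.6, Σy = 34.8, Σxy = 258.87, Σx² = 656.4
Sxx = Σx² − (Σx)²/n = 656.4 − 552.96 = 103.44
Sxy = Σxy − (Σx)(Σy)/n = 258.87 − 334.08 = -75.21
b = Sxy/Sxx = -75.21/103.44 = -0.727088
a = ȳ − b·x̄ = 5.8 − (-0.727088)·9.6 = 12.780046
ŷ(6.7) = a + b·6.7 = 12.780046 + (-0.727088)·6.7 = 7.908556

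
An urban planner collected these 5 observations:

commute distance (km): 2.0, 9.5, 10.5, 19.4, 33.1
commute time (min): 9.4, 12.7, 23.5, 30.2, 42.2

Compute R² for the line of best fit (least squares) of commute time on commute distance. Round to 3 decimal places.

0.927

n = 5, Σx = 74.5, Σy = 118, Σxy = 2368.9, Σx² = 1676.47, Σy² = 3494.78
Sxx = Σx² − (Σx)²/n = 1676.47 − 1110.05 = 566.42
Sxy = Σxy − (Σx)(Σy)/n = 2368.9 − 1758.2 = 610.7
Syy = Σy² − (Σy)²/n = 3494.78 − 2784.8 = 709.98
R² = Sxy²/(Sxx·Syy) = (610.7)²/(566.42·709.98) = 0.927409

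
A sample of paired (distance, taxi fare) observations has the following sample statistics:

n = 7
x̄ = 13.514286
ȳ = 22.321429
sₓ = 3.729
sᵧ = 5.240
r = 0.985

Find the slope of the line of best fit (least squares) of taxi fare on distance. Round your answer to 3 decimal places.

1.384

b = r · sᵧ/sₓ = 0.985 · 5.24/3.729 = 1.384124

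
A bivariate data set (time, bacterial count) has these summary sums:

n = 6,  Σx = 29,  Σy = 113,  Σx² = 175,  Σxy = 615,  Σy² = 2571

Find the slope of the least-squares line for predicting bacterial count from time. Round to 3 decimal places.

Sxx = Σx² − (Σx)²/n = 175 − 140.166667 = 34.833333
Sxy = Σxy − (Σx)(Σy)/n = 615 − 546.166667 = 68.833333
b = Sxy/Sxx = 68.833333/34.833333 = 1.976077

1.976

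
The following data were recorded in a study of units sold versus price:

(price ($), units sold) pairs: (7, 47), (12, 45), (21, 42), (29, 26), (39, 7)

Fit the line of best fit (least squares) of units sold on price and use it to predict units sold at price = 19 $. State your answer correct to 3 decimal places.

n = 5, Σx = 108, Σy = 167, Σxy = 2778, Σx² = 2996
Sxx = Σx² − (Σx)²/n = 2996 − 2332.8 = 663.2
Sxy = Σxy − (Σx)(Σy)/n = 2778 − 3607.2 = -829.2
b = Sxy/Sxx = -829.2/663.2 = -1.250302
a = ȳ − b·x̄ = 33.4 − (-1.250302)·21.6 = 60.406514
ŷ(19) = a + b·19 = 60.406514 + (-1.250302)·19 = 36.650784

36.651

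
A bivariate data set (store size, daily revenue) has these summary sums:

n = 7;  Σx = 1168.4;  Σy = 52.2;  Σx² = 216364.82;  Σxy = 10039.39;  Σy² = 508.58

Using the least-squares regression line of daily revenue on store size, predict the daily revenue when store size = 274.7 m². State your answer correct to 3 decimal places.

Sxx = Σx² − (Σx)²/n = 216364.82 − 195022.651429 = 21342.168571
Sxy = Σxy − (Σx)(Σy)/n = 10039.39 − 8712.925714 = 1326.464286
b = Sxy/Sxx = 1326.464286/21342.168571 = 0.062152
a = ȳ − b·x̄ = 7.457143 − 0.062152·166.914286 = -2.916959
ŷ(274.7) = a + b·274.7 = -2.916959 + 0.062152·274.7 = 14.156270

14.156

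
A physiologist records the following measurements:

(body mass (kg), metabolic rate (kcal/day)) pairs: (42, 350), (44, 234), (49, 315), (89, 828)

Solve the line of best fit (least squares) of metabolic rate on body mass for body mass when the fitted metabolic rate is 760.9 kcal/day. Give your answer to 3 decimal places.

83.941

n = 4, Σx = 224, Σy = 1727, Σxy = 114123, Σx² = 14022
Sxx = Σx² − (Σx)²/n = 14022 − 12544 = 1478
Sxy = Σxy − (Σx)(Σy)/n = 114123 − 96712 = 17411
b = Sxy/Sxx = 17411/1478 = 11.780108
a = ȳ − b·x̄ = 431.75 − 11.780108·56 = -227.936062
Set a + b·x = 760.9: x = (760.9 − (-227.936062)) / 11.780108 = 83.941169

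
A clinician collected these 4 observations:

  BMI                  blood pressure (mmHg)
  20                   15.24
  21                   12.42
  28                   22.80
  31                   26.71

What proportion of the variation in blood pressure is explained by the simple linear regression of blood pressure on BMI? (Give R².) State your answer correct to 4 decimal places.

n = 4, Σx = 100, Σy = 77.17, Σxy = 2032.03, Σx² = 2586, Σy² = 1619.7781
Sxx = Σx² − (Σx)²/n = 2586 − 2500 = 86
Sxy = Σxy − (Σx)(Σy)/n = 2032.03 − 1929.25 = 102.78
Syy = Σy² − (Σy)²/n = 1619.7781 − 1488.802225 = 130.975875
R² = Sxy²/(Sxx·Syy) = (102.78)²/(86·130.975875) = 0.937837

0.9378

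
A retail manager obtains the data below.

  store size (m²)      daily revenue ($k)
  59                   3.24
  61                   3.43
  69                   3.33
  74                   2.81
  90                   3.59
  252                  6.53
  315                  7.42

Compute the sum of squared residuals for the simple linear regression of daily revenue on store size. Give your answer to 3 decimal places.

n = 7, Σx = 920, Σy = 30.35, Σxy = 5144.06, Σx² = 188268, Σy² = 151.8329
Sxx = Σx² − (Σx)²/n = 188268 − 120914.285714 = 67353.714286
Sxy = Σxy − (Σx)(Σy)/n = 5144.06 − 3988.857143 = 1155.202857
Syy = Σy² − (Σy)²/n = 151.8329 − 131.588929 = 20.243971
b = Sxy/Sxx = 1155.202857/67353.714286 = 0.017151
SSE = Syy − b·Sxy = 20.243971 − 0.017151·1155.202857 = 0.430756

0.431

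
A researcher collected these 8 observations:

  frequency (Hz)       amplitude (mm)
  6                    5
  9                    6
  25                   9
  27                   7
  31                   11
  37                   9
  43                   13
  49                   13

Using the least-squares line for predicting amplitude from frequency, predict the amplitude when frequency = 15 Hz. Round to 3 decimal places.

6.661

n = 8, Σx = 227, Σy = 73, Σxy = 2368, Σx² = 8051
Sxx = Σx² − (Σx)²/n = 8051 − 6441.125 = 1609.875
Sxy = Σxy − (Σx)(Σy)/n = 2368 − 2071.375 = 296.625
b = Sxy/Sxx = 296.625/1609.875 = 0.184253
a = ȳ − b·x̄ = 9.125 − 0.184253·28.375 = 3.896809
ŷ(15) = a + b·15 = 3.896809 + 0.184253·15 = 6.660610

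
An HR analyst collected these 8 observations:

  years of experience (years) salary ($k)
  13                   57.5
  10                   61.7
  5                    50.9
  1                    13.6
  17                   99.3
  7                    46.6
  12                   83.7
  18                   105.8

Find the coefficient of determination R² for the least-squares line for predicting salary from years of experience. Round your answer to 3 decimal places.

0.887

n = 8, Σx = 83, Σy = 519.1, Σxy = 6555.7, Σx² = 1101, Σy² = 40120.29
Sxx = Σx² − (Σx)²/n = 1101 − 861.125 = 239.875
Sxy = Σxy − (Σx)(Σy)/n = 6555.7 − 5385.6625 = 1170.0375
Syy = Σy² − (Σy)²/n = 40120.29 − 33683.10125 = 6437.18875
R² = Sxy²/(Sxx·Syy) = (1170.0375)²/(239.875·6437.18875) = 0.886581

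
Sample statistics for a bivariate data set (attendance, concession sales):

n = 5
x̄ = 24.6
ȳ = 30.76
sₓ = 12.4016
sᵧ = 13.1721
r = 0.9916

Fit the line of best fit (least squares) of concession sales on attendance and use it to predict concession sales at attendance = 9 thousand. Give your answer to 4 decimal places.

14.3300

b = r · sᵧ/sₓ = 0.9916 · 13.1721/12.4016 = 1.053207
a = ȳ − b·x̄ = 30.76 − 1.053207·24.6 = 4.851103
ŷ(9) = a + b·9 = 4.851103 + 1.053207·9 = 14.329968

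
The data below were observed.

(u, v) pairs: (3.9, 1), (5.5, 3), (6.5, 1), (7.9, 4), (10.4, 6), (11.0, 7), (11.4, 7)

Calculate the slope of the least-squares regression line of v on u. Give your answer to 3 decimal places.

0.838

n = 7, Σx = 56.6, Σy = 29, Σxy = 277.7, Σx² = 509.24
Sxx = Σx² − (Σx)²/n = 509.24 − 457.651429 = 51.588571
Sxy = Σxy − (Σx)(Σy)/n = 277.7 − 234.485714 = 43.214286
b = Sxy/Sxx = 43.214286/51.588571 = 0.837672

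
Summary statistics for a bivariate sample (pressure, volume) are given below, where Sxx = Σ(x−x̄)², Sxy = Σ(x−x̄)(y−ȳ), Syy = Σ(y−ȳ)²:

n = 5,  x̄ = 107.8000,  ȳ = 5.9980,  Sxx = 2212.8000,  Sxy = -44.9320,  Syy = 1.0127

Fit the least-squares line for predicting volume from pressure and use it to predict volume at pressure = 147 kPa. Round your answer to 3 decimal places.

b = Sxy/Sxx = -44.932/2212.8 = -0.020305
a = ȳ − b·x̄ = 5.998 − (-0.020305)·107.8 = 8.186932
ŷ(147) = a + b·147 = 8.186932 + (-0.020305)·147 = 5.202025

5.202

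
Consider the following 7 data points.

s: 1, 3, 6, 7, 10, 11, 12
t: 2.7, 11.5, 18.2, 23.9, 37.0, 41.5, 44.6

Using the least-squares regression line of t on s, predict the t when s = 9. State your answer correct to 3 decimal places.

n = 7, Σx = 50, Σy = 179.4, Σxy = 1675.4, Σx² = 460
Sxx = Σx² − (Σx)²/n = 460 − 357.142857 = 102.857143
Sxy = Σxy − (Σx)(Σy)/n = 1675.4 − 1281.428571 = 393.971429
b = Sxy/Sxx = 393.971429/102.857143 = 3.830278
a = ȳ − b·x̄ = 25.628571 − 3.830278·7.142857 = -1.730556
ŷ(9) = a + b·9 = -1.730556 + 3.830278·9 = 32.741944

32.742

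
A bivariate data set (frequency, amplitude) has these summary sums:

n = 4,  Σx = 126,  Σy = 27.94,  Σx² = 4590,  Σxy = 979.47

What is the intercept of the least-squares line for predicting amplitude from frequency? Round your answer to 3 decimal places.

Sxx = Σx² − (Σx)²/n = 4590 − 3969 = 621
Sxy = Σxy − (Σx)(Σy)/n = 979.47 − 880.11 = 99.36
b = Sxy/Sxx = 99.36/621 = 0.16
a = ȳ − b·x̄ = 6.985 − 0.16·31.5 = 1.945

1.945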